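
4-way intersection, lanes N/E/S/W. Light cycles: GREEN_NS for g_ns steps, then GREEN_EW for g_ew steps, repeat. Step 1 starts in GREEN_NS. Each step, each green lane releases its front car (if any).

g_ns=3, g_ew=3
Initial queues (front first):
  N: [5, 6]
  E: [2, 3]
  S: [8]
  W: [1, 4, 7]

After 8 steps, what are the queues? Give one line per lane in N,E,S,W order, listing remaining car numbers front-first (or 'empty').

Step 1 [NS]: N:car5-GO,E:wait,S:car8-GO,W:wait | queues: N=1 E=2 S=0 W=3
Step 2 [NS]: N:car6-GO,E:wait,S:empty,W:wait | queues: N=0 E=2 S=0 W=3
Step 3 [NS]: N:empty,E:wait,S:empty,W:wait | queues: N=0 E=2 S=0 W=3
Step 4 [EW]: N:wait,E:car2-GO,S:wait,W:car1-GO | queues: N=0 E=1 S=0 W=2
Step 5 [EW]: N:wait,E:car3-GO,S:wait,W:car4-GO | queues: N=0 E=0 S=0 W=1
Step 6 [EW]: N:wait,E:empty,S:wait,W:car7-GO | queues: N=0 E=0 S=0 W=0

N: empty
E: empty
S: empty
W: empty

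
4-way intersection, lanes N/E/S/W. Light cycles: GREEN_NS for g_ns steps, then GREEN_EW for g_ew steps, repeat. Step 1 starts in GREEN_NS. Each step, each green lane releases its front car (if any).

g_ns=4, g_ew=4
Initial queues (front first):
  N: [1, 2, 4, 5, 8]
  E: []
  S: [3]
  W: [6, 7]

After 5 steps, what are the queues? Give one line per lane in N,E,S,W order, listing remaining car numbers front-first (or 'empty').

Step 1 [NS]: N:car1-GO,E:wait,S:car3-GO,W:wait | queues: N=4 E=0 S=0 W=2
Step 2 [NS]: N:car2-GO,E:wait,S:empty,W:wait | queues: N=3 E=0 S=0 W=2
Step 3 [NS]: N:car4-GO,E:wait,S:empty,W:wait | queues: N=2 E=0 S=0 W=2
Step 4 [NS]: N:car5-GO,E:wait,S:empty,W:wait | queues: N=1 E=0 S=0 W=2
Step 5 [EW]: N:wait,E:empty,S:wait,W:car6-GO | queues: N=1 E=0 S=0 W=1

N: 8
E: empty
S: empty
W: 7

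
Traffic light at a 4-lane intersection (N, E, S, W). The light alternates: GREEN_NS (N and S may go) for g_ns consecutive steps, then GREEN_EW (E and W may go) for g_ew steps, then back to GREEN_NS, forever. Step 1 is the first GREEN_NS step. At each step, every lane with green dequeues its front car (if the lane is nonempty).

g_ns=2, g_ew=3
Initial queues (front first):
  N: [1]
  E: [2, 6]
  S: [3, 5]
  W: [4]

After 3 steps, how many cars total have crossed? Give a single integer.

Step 1 [NS]: N:car1-GO,E:wait,S:car3-GO,W:wait | queues: N=0 E=2 S=1 W=1
Step 2 [NS]: N:empty,E:wait,S:car5-GO,W:wait | queues: N=0 E=2 S=0 W=1
Step 3 [EW]: N:wait,E:car2-GO,S:wait,W:car4-GO | queues: N=0 E=1 S=0 W=0
Cars crossed by step 3: 5

Answer: 5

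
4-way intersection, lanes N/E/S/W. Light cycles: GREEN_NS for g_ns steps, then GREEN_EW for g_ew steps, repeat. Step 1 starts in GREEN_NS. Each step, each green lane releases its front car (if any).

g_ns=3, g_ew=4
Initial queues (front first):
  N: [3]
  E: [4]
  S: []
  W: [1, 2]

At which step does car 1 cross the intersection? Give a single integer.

Step 1 [NS]: N:car3-GO,E:wait,S:empty,W:wait | queues: N=0 E=1 S=0 W=2
Step 2 [NS]: N:empty,E:wait,S:empty,W:wait | queues: N=0 E=1 S=0 W=2
Step 3 [NS]: N:empty,E:wait,S:empty,W:wait | queues: N=0 E=1 S=0 W=2
Step 4 [EW]: N:wait,E:car4-GO,S:wait,W:car1-GO | queues: N=0 E=0 S=0 W=1
Step 5 [EW]: N:wait,E:empty,S:wait,W:car2-GO | queues: N=0 E=0 S=0 W=0
Car 1 crosses at step 4

4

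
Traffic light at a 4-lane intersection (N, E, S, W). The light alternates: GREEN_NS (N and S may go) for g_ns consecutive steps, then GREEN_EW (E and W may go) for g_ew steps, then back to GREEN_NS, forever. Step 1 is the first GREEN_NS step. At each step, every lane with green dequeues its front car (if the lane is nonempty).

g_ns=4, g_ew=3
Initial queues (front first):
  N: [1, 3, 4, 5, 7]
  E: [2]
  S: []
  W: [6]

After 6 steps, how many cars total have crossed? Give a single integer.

Answer: 6

Derivation:
Step 1 [NS]: N:car1-GO,E:wait,S:empty,W:wait | queues: N=4 E=1 S=0 W=1
Step 2 [NS]: N:car3-GO,E:wait,S:empty,W:wait | queues: N=3 E=1 S=0 W=1
Step 3 [NS]: N:car4-GO,E:wait,S:empty,W:wait | queues: N=2 E=1 S=0 W=1
Step 4 [NS]: N:car5-GO,E:wait,S:empty,W:wait | queues: N=1 E=1 S=0 W=1
Step 5 [EW]: N:wait,E:car2-GO,S:wait,W:car6-GO | queues: N=1 E=0 S=0 W=0
Step 6 [EW]: N:wait,E:empty,S:wait,W:empty | queues: N=1 E=0 S=0 W=0
Cars crossed by step 6: 6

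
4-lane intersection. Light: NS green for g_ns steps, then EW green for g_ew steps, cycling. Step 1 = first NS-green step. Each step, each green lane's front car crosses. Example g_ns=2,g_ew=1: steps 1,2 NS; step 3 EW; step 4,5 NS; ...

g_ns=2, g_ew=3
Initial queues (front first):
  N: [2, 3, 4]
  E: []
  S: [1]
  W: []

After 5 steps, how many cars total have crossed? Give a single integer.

Step 1 [NS]: N:car2-GO,E:wait,S:car1-GO,W:wait | queues: N=2 E=0 S=0 W=0
Step 2 [NS]: N:car3-GO,E:wait,S:empty,W:wait | queues: N=1 E=0 S=0 W=0
Step 3 [EW]: N:wait,E:empty,S:wait,W:empty | queues: N=1 E=0 S=0 W=0
Step 4 [EW]: N:wait,E:empty,S:wait,W:empty | queues: N=1 E=0 S=0 W=0
Step 5 [EW]: N:wait,E:empty,S:wait,W:empty | queues: N=1 E=0 S=0 W=0
Cars crossed by step 5: 3

Answer: 3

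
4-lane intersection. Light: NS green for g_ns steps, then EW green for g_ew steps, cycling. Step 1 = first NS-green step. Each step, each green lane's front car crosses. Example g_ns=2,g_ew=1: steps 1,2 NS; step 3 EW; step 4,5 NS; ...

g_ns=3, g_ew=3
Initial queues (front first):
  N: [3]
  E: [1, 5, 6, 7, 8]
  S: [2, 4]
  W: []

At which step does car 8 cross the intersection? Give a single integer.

Step 1 [NS]: N:car3-GO,E:wait,S:car2-GO,W:wait | queues: N=0 E=5 S=1 W=0
Step 2 [NS]: N:empty,E:wait,S:car4-GO,W:wait | queues: N=0 E=5 S=0 W=0
Step 3 [NS]: N:empty,E:wait,S:empty,W:wait | queues: N=0 E=5 S=0 W=0
Step 4 [EW]: N:wait,E:car1-GO,S:wait,W:empty | queues: N=0 E=4 S=0 W=0
Step 5 [EW]: N:wait,E:car5-GO,S:wait,W:empty | queues: N=0 E=3 S=0 W=0
Step 6 [EW]: N:wait,E:car6-GO,S:wait,W:empty | queues: N=0 E=2 S=0 W=0
Step 7 [NS]: N:empty,E:wait,S:empty,W:wait | queues: N=0 E=2 S=0 W=0
Step 8 [NS]: N:empty,E:wait,S:empty,W:wait | queues: N=0 E=2 S=0 W=0
Step 9 [NS]: N:empty,E:wait,S:empty,W:wait | queues: N=0 E=2 S=0 W=0
Step 10 [EW]: N:wait,E:car7-GO,S:wait,W:empty | queues: N=0 E=1 S=0 W=0
Step 11 [EW]: N:wait,E:car8-GO,S:wait,W:empty | queues: N=0 E=0 S=0 W=0
Car 8 crosses at step 11

11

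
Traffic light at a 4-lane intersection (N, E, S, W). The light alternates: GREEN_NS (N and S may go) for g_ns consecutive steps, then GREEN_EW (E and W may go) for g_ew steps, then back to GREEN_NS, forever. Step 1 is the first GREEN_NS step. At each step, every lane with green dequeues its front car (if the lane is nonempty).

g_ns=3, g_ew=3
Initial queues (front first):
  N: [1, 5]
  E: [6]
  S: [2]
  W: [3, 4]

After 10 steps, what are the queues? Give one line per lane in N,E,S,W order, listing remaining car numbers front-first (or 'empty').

Step 1 [NS]: N:car1-GO,E:wait,S:car2-GO,W:wait | queues: N=1 E=1 S=0 W=2
Step 2 [NS]: N:car5-GO,E:wait,S:empty,W:wait | queues: N=0 E=1 S=0 W=2
Step 3 [NS]: N:empty,E:wait,S:empty,W:wait | queues: N=0 E=1 S=0 W=2
Step 4 [EW]: N:wait,E:car6-GO,S:wait,W:car3-GO | queues: N=0 E=0 S=0 W=1
Step 5 [EW]: N:wait,E:empty,S:wait,W:car4-GO | queues: N=0 E=0 S=0 W=0

N: empty
E: empty
S: empty
W: empty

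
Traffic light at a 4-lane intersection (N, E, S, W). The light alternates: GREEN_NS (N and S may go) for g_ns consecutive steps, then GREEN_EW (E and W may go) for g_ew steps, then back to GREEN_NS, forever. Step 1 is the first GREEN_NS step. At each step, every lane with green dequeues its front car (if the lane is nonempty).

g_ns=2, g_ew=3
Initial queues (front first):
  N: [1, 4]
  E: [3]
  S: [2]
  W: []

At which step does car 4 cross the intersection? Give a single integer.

Step 1 [NS]: N:car1-GO,E:wait,S:car2-GO,W:wait | queues: N=1 E=1 S=0 W=0
Step 2 [NS]: N:car4-GO,E:wait,S:empty,W:wait | queues: N=0 E=1 S=0 W=0
Step 3 [EW]: N:wait,E:car3-GO,S:wait,W:empty | queues: N=0 E=0 S=0 W=0
Car 4 crosses at step 2

2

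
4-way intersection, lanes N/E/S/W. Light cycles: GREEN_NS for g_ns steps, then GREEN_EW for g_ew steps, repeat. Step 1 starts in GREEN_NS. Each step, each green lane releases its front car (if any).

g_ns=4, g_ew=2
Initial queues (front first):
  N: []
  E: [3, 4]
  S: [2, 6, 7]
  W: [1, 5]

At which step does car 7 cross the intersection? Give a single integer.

Step 1 [NS]: N:empty,E:wait,S:car2-GO,W:wait | queues: N=0 E=2 S=2 W=2
Step 2 [NS]: N:empty,E:wait,S:car6-GO,W:wait | queues: N=0 E=2 S=1 W=2
Step 3 [NS]: N:empty,E:wait,S:car7-GO,W:wait | queues: N=0 E=2 S=0 W=2
Step 4 [NS]: N:empty,E:wait,S:empty,W:wait | queues: N=0 E=2 S=0 W=2
Step 5 [EW]: N:wait,E:car3-GO,S:wait,W:car1-GO | queues: N=0 E=1 S=0 W=1
Step 6 [EW]: N:wait,E:car4-GO,S:wait,W:car5-GO | queues: N=0 E=0 S=0 W=0
Car 7 crosses at step 3

3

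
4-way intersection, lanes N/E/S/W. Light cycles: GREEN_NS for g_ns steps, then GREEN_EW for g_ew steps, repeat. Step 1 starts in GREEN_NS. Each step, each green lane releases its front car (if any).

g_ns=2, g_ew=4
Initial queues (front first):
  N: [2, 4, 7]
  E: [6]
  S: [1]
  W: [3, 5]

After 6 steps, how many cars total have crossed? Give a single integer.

Step 1 [NS]: N:car2-GO,E:wait,S:car1-GO,W:wait | queues: N=2 E=1 S=0 W=2
Step 2 [NS]: N:car4-GO,E:wait,S:empty,W:wait | queues: N=1 E=1 S=0 W=2
Step 3 [EW]: N:wait,E:car6-GO,S:wait,W:car3-GO | queues: N=1 E=0 S=0 W=1
Step 4 [EW]: N:wait,E:empty,S:wait,W:car5-GO | queues: N=1 E=0 S=0 W=0
Step 5 [EW]: N:wait,E:empty,S:wait,W:empty | queues: N=1 E=0 S=0 W=0
Step 6 [EW]: N:wait,E:empty,S:wait,W:empty | queues: N=1 E=0 S=0 W=0
Cars crossed by step 6: 6

Answer: 6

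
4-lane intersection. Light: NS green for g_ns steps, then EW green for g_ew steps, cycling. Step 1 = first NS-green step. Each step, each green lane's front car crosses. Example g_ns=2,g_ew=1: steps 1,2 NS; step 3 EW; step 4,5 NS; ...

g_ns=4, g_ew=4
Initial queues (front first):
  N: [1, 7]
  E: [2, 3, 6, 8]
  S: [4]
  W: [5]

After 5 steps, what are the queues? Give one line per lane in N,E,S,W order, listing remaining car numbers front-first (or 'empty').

Step 1 [NS]: N:car1-GO,E:wait,S:car4-GO,W:wait | queues: N=1 E=4 S=0 W=1
Step 2 [NS]: N:car7-GO,E:wait,S:empty,W:wait | queues: N=0 E=4 S=0 W=1
Step 3 [NS]: N:empty,E:wait,S:empty,W:wait | queues: N=0 E=4 S=0 W=1
Step 4 [NS]: N:empty,E:wait,S:empty,W:wait | queues: N=0 E=4 S=0 W=1
Step 5 [EW]: N:wait,E:car2-GO,S:wait,W:car5-GO | queues: N=0 E=3 S=0 W=0

N: empty
E: 3 6 8
S: empty
W: empty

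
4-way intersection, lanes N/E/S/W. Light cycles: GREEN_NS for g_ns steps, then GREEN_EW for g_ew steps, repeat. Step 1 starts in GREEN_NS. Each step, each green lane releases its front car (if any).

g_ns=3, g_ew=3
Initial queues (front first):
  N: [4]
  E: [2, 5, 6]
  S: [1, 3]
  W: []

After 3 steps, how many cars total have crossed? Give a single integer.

Step 1 [NS]: N:car4-GO,E:wait,S:car1-GO,W:wait | queues: N=0 E=3 S=1 W=0
Step 2 [NS]: N:empty,E:wait,S:car3-GO,W:wait | queues: N=0 E=3 S=0 W=0
Step 3 [NS]: N:empty,E:wait,S:empty,W:wait | queues: N=0 E=3 S=0 W=0
Cars crossed by step 3: 3

Answer: 3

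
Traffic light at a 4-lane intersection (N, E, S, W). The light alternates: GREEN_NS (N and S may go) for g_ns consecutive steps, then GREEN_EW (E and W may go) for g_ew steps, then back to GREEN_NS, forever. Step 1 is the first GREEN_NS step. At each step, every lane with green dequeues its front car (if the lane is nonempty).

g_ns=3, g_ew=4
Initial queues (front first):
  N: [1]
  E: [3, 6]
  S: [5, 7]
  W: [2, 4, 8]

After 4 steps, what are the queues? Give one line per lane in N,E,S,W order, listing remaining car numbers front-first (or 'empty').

Step 1 [NS]: N:car1-GO,E:wait,S:car5-GO,W:wait | queues: N=0 E=2 S=1 W=3
Step 2 [NS]: N:empty,E:wait,S:car7-GO,W:wait | queues: N=0 E=2 S=0 W=3
Step 3 [NS]: N:empty,E:wait,S:empty,W:wait | queues: N=0 E=2 S=0 W=3
Step 4 [EW]: N:wait,E:car3-GO,S:wait,W:car2-GO | queues: N=0 E=1 S=0 W=2

N: empty
E: 6
S: empty
W: 4 8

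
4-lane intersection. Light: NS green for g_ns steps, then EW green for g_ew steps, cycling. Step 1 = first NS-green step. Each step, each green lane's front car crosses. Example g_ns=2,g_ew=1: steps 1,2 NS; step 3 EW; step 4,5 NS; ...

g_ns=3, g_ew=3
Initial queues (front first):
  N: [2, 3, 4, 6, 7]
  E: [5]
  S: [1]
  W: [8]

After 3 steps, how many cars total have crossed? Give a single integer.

Answer: 4

Derivation:
Step 1 [NS]: N:car2-GO,E:wait,S:car1-GO,W:wait | queues: N=4 E=1 S=0 W=1
Step 2 [NS]: N:car3-GO,E:wait,S:empty,W:wait | queues: N=3 E=1 S=0 W=1
Step 3 [NS]: N:car4-GO,E:wait,S:empty,W:wait | queues: N=2 E=1 S=0 W=1
Cars crossed by step 3: 4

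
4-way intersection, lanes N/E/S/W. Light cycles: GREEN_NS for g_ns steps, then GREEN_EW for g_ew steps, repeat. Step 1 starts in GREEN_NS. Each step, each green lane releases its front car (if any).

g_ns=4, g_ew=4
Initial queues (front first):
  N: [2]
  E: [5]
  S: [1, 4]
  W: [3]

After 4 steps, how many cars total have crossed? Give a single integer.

Answer: 3

Derivation:
Step 1 [NS]: N:car2-GO,E:wait,S:car1-GO,W:wait | queues: N=0 E=1 S=1 W=1
Step 2 [NS]: N:empty,E:wait,S:car4-GO,W:wait | queues: N=0 E=1 S=0 W=1
Step 3 [NS]: N:empty,E:wait,S:empty,W:wait | queues: N=0 E=1 S=0 W=1
Step 4 [NS]: N:empty,E:wait,S:empty,W:wait | queues: N=0 E=1 S=0 W=1
Cars crossed by step 4: 3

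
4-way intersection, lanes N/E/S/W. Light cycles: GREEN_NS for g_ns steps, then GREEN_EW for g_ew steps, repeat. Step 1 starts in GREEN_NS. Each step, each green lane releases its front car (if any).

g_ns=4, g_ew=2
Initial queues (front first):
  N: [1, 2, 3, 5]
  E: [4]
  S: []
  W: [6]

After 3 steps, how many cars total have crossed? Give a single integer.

Answer: 3

Derivation:
Step 1 [NS]: N:car1-GO,E:wait,S:empty,W:wait | queues: N=3 E=1 S=0 W=1
Step 2 [NS]: N:car2-GO,E:wait,S:empty,W:wait | queues: N=2 E=1 S=0 W=1
Step 3 [NS]: N:car3-GO,E:wait,S:empty,W:wait | queues: N=1 E=1 S=0 W=1
Cars crossed by step 3: 3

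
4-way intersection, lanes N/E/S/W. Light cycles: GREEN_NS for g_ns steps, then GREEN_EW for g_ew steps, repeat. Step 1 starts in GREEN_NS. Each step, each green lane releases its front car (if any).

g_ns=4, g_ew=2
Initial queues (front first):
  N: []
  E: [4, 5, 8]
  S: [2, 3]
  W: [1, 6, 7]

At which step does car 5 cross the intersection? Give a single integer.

Step 1 [NS]: N:empty,E:wait,S:car2-GO,W:wait | queues: N=0 E=3 S=1 W=3
Step 2 [NS]: N:empty,E:wait,S:car3-GO,W:wait | queues: N=0 E=3 S=0 W=3
Step 3 [NS]: N:empty,E:wait,S:empty,W:wait | queues: N=0 E=3 S=0 W=3
Step 4 [NS]: N:empty,E:wait,S:empty,W:wait | queues: N=0 E=3 S=0 W=3
Step 5 [EW]: N:wait,E:car4-GO,S:wait,W:car1-GO | queues: N=0 E=2 S=0 W=2
Step 6 [EW]: N:wait,E:car5-GO,S:wait,W:car6-GO | queues: N=0 E=1 S=0 W=1
Step 7 [NS]: N:empty,E:wait,S:empty,W:wait | queues: N=0 E=1 S=0 W=1
Step 8 [NS]: N:empty,E:wait,S:empty,W:wait | queues: N=0 E=1 S=0 W=1
Step 9 [NS]: N:empty,E:wait,S:empty,W:wait | queues: N=0 E=1 S=0 W=1
Step 10 [NS]: N:empty,E:wait,S:empty,W:wait | queues: N=0 E=1 S=0 W=1
Step 11 [EW]: N:wait,E:car8-GO,S:wait,W:car7-GO | queues: N=0 E=0 S=0 W=0
Car 5 crosses at step 6

6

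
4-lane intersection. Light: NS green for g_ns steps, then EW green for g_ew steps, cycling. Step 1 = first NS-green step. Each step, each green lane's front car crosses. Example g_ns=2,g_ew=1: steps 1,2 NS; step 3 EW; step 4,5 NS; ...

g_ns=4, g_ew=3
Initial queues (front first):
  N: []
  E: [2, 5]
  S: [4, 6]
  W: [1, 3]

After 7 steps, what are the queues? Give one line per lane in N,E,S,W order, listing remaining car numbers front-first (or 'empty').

Step 1 [NS]: N:empty,E:wait,S:car4-GO,W:wait | queues: N=0 E=2 S=1 W=2
Step 2 [NS]: N:empty,E:wait,S:car6-GO,W:wait | queues: N=0 E=2 S=0 W=2
Step 3 [NS]: N:empty,E:wait,S:empty,W:wait | queues: N=0 E=2 S=0 W=2
Step 4 [NS]: N:empty,E:wait,S:empty,W:wait | queues: N=0 E=2 S=0 W=2
Step 5 [EW]: N:wait,E:car2-GO,S:wait,W:car1-GO | queues: N=0 E=1 S=0 W=1
Step 6 [EW]: N:wait,E:car5-GO,S:wait,W:car3-GO | queues: N=0 E=0 S=0 W=0

N: empty
E: empty
S: empty
W: empty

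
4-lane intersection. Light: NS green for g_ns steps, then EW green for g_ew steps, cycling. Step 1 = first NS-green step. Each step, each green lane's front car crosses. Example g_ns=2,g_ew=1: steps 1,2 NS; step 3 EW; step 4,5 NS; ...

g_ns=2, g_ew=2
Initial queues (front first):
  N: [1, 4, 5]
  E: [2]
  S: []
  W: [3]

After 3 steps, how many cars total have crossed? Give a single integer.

Step 1 [NS]: N:car1-GO,E:wait,S:empty,W:wait | queues: N=2 E=1 S=0 W=1
Step 2 [NS]: N:car4-GO,E:wait,S:empty,W:wait | queues: N=1 E=1 S=0 W=1
Step 3 [EW]: N:wait,E:car2-GO,S:wait,W:car3-GO | queues: N=1 E=0 S=0 W=0
Cars crossed by step 3: 4

Answer: 4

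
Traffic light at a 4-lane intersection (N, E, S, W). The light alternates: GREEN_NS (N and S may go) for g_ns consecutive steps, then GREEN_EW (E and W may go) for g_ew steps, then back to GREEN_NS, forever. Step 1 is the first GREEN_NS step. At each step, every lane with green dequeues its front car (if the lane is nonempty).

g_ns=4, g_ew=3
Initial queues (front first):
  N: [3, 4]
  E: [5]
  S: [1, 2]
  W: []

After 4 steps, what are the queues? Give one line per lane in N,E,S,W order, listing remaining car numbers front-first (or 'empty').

Step 1 [NS]: N:car3-GO,E:wait,S:car1-GO,W:wait | queues: N=1 E=1 S=1 W=0
Step 2 [NS]: N:car4-GO,E:wait,S:car2-GO,W:wait | queues: N=0 E=1 S=0 W=0
Step 3 [NS]: N:empty,E:wait,S:empty,W:wait | queues: N=0 E=1 S=0 W=0
Step 4 [NS]: N:empty,E:wait,S:empty,W:wait | queues: N=0 E=1 S=0 W=0

N: empty
E: 5
S: empty
W: empty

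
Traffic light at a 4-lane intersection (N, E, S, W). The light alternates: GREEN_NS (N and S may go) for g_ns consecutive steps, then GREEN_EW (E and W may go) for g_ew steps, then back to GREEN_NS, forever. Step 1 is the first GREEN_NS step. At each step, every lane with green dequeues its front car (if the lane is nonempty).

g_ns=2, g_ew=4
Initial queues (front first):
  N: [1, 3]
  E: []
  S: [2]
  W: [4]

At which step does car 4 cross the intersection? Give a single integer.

Step 1 [NS]: N:car1-GO,E:wait,S:car2-GO,W:wait | queues: N=1 E=0 S=0 W=1
Step 2 [NS]: N:car3-GO,E:wait,S:empty,W:wait | queues: N=0 E=0 S=0 W=1
Step 3 [EW]: N:wait,E:empty,S:wait,W:car4-GO | queues: N=0 E=0 S=0 W=0
Car 4 crosses at step 3

3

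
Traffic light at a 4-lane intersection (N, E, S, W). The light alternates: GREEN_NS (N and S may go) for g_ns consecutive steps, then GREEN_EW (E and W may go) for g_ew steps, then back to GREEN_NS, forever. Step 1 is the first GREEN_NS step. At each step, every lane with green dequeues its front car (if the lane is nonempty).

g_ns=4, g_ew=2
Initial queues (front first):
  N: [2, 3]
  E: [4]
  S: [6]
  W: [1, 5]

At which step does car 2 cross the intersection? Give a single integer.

Step 1 [NS]: N:car2-GO,E:wait,S:car6-GO,W:wait | queues: N=1 E=1 S=0 W=2
Step 2 [NS]: N:car3-GO,E:wait,S:empty,W:wait | queues: N=0 E=1 S=0 W=2
Step 3 [NS]: N:empty,E:wait,S:empty,W:wait | queues: N=0 E=1 S=0 W=2
Step 4 [NS]: N:empty,E:wait,S:empty,W:wait | queues: N=0 E=1 S=0 W=2
Step 5 [EW]: N:wait,E:car4-GO,S:wait,W:car1-GO | queues: N=0 E=0 S=0 W=1
Step 6 [EW]: N:wait,E:empty,S:wait,W:car5-GO | queues: N=0 E=0 S=0 W=0
Car 2 crosses at step 1

1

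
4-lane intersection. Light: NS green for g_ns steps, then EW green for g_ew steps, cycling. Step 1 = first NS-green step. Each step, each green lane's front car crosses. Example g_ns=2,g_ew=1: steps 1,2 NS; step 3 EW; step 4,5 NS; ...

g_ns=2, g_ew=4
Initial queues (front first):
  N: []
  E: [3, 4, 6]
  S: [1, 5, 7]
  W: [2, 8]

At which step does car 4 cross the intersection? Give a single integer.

Step 1 [NS]: N:empty,E:wait,S:car1-GO,W:wait | queues: N=0 E=3 S=2 W=2
Step 2 [NS]: N:empty,E:wait,S:car5-GO,W:wait | queues: N=0 E=3 S=1 W=2
Step 3 [EW]: N:wait,E:car3-GO,S:wait,W:car2-GO | queues: N=0 E=2 S=1 W=1
Step 4 [EW]: N:wait,E:car4-GO,S:wait,W:car8-GO | queues: N=0 E=1 S=1 W=0
Step 5 [EW]: N:wait,E:car6-GO,S:wait,W:empty | queues: N=0 E=0 S=1 W=0
Step 6 [EW]: N:wait,E:empty,S:wait,W:empty | queues: N=0 E=0 S=1 W=0
Step 7 [NS]: N:empty,E:wait,S:car7-GO,W:wait | queues: N=0 E=0 S=0 W=0
Car 4 crosses at step 4

4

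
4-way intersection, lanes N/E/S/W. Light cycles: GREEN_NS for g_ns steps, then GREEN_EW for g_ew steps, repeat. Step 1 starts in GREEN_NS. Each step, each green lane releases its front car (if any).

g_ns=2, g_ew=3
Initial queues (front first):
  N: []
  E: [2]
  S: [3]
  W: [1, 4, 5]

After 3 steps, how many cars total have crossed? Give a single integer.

Answer: 3

Derivation:
Step 1 [NS]: N:empty,E:wait,S:car3-GO,W:wait | queues: N=0 E=1 S=0 W=3
Step 2 [NS]: N:empty,E:wait,S:empty,W:wait | queues: N=0 E=1 S=0 W=3
Step 3 [EW]: N:wait,E:car2-GO,S:wait,W:car1-GO | queues: N=0 E=0 S=0 W=2
Cars crossed by step 3: 3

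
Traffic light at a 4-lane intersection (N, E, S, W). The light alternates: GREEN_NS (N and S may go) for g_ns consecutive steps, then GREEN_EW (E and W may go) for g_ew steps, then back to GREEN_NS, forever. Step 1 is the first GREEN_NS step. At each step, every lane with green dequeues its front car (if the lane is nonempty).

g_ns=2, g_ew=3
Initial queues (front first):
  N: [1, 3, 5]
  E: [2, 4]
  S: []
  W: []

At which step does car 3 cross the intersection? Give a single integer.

Step 1 [NS]: N:car1-GO,E:wait,S:empty,W:wait | queues: N=2 E=2 S=0 W=0
Step 2 [NS]: N:car3-GO,E:wait,S:empty,W:wait | queues: N=1 E=2 S=0 W=0
Step 3 [EW]: N:wait,E:car2-GO,S:wait,W:empty | queues: N=1 E=1 S=0 W=0
Step 4 [EW]: N:wait,E:car4-GO,S:wait,W:empty | queues: N=1 E=0 S=0 W=0
Step 5 [EW]: N:wait,E:empty,S:wait,W:empty | queues: N=1 E=0 S=0 W=0
Step 6 [NS]: N:car5-GO,E:wait,S:empty,W:wait | queues: N=0 E=0 S=0 W=0
Car 3 crosses at step 2

2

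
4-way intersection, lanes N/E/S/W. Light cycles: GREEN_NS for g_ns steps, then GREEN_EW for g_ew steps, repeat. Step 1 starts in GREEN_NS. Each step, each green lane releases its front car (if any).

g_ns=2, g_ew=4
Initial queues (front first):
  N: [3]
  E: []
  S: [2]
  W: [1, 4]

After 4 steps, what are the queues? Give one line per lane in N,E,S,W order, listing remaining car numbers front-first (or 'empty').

Step 1 [NS]: N:car3-GO,E:wait,S:car2-GO,W:wait | queues: N=0 E=0 S=0 W=2
Step 2 [NS]: N:empty,E:wait,S:empty,W:wait | queues: N=0 E=0 S=0 W=2
Step 3 [EW]: N:wait,E:empty,S:wait,W:car1-GO | queues: N=0 E=0 S=0 W=1
Step 4 [EW]: N:wait,E:empty,S:wait,W:car4-GO | queues: N=0 E=0 S=0 W=0

N: empty
E: empty
S: empty
W: empty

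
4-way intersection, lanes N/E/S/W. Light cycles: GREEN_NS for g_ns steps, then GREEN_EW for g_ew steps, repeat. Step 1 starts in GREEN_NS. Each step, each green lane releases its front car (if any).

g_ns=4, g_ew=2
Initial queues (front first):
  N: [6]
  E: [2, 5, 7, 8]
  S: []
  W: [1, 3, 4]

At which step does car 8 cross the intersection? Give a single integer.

Step 1 [NS]: N:car6-GO,E:wait,S:empty,W:wait | queues: N=0 E=4 S=0 W=3
Step 2 [NS]: N:empty,E:wait,S:empty,W:wait | queues: N=0 E=4 S=0 W=3
Step 3 [NS]: N:empty,E:wait,S:empty,W:wait | queues: N=0 E=4 S=0 W=3
Step 4 [NS]: N:empty,E:wait,S:empty,W:wait | queues: N=0 E=4 S=0 W=3
Step 5 [EW]: N:wait,E:car2-GO,S:wait,W:car1-GO | queues: N=0 E=3 S=0 W=2
Step 6 [EW]: N:wait,E:car5-GO,S:wait,W:car3-GO | queues: N=0 E=2 S=0 W=1
Step 7 [NS]: N:empty,E:wait,S:empty,W:wait | queues: N=0 E=2 S=0 W=1
Step 8 [NS]: N:empty,E:wait,S:empty,W:wait | queues: N=0 E=2 S=0 W=1
Step 9 [NS]: N:empty,E:wait,S:empty,W:wait | queues: N=0 E=2 S=0 W=1
Step 10 [NS]: N:empty,E:wait,S:empty,W:wait | queues: N=0 E=2 S=0 W=1
Step 11 [EW]: N:wait,E:car7-GO,S:wait,W:car4-GO | queues: N=0 E=1 S=0 W=0
Step 12 [EW]: N:wait,E:car8-GO,S:wait,W:empty | queues: N=0 E=0 S=0 W=0
Car 8 crosses at step 12

12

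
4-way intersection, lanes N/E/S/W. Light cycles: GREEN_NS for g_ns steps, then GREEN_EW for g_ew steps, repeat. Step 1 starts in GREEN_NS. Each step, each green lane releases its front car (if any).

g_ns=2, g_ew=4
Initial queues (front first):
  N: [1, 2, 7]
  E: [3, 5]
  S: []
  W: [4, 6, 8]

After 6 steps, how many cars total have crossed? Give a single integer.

Step 1 [NS]: N:car1-GO,E:wait,S:empty,W:wait | queues: N=2 E=2 S=0 W=3
Step 2 [NS]: N:car2-GO,E:wait,S:empty,W:wait | queues: N=1 E=2 S=0 W=3
Step 3 [EW]: N:wait,E:car3-GO,S:wait,W:car4-GO | queues: N=1 E=1 S=0 W=2
Step 4 [EW]: N:wait,E:car5-GO,S:wait,W:car6-GO | queues: N=1 E=0 S=0 W=1
Step 5 [EW]: N:wait,E:empty,S:wait,W:car8-GO | queues: N=1 E=0 S=0 W=0
Step 6 [EW]: N:wait,E:empty,S:wait,W:empty | queues: N=1 E=0 S=0 W=0
Cars crossed by step 6: 7

Answer: 7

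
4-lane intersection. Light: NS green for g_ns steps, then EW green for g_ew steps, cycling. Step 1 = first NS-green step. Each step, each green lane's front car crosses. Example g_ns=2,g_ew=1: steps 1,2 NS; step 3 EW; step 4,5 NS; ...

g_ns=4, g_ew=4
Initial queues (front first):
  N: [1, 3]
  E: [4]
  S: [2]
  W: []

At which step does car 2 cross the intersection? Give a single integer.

Step 1 [NS]: N:car1-GO,E:wait,S:car2-GO,W:wait | queues: N=1 E=1 S=0 W=0
Step 2 [NS]: N:car3-GO,E:wait,S:empty,W:wait | queues: N=0 E=1 S=0 W=0
Step 3 [NS]: N:empty,E:wait,S:empty,W:wait | queues: N=0 E=1 S=0 W=0
Step 4 [NS]: N:empty,E:wait,S:empty,W:wait | queues: N=0 E=1 S=0 W=0
Step 5 [EW]: N:wait,E:car4-GO,S:wait,W:empty | queues: N=0 E=0 S=0 W=0
Car 2 crosses at step 1

1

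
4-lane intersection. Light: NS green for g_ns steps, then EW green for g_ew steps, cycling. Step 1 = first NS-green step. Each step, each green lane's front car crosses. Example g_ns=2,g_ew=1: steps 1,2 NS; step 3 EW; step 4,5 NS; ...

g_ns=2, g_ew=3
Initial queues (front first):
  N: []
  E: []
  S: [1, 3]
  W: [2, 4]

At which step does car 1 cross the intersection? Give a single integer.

Step 1 [NS]: N:empty,E:wait,S:car1-GO,W:wait | queues: N=0 E=0 S=1 W=2
Step 2 [NS]: N:empty,E:wait,S:car3-GO,W:wait | queues: N=0 E=0 S=0 W=2
Step 3 [EW]: N:wait,E:empty,S:wait,W:car2-GO | queues: N=0 E=0 S=0 W=1
Step 4 [EW]: N:wait,E:empty,S:wait,W:car4-GO | queues: N=0 E=0 S=0 W=0
Car 1 crosses at step 1

1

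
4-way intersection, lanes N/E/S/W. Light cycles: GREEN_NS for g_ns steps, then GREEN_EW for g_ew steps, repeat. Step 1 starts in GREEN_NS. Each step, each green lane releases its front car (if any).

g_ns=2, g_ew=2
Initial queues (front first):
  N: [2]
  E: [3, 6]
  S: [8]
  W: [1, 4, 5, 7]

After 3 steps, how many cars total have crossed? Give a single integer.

Answer: 4

Derivation:
Step 1 [NS]: N:car2-GO,E:wait,S:car8-GO,W:wait | queues: N=0 E=2 S=0 W=4
Step 2 [NS]: N:empty,E:wait,S:empty,W:wait | queues: N=0 E=2 S=0 W=4
Step 3 [EW]: N:wait,E:car3-GO,S:wait,W:car1-GO | queues: N=0 E=1 S=0 W=3
Cars crossed by step 3: 4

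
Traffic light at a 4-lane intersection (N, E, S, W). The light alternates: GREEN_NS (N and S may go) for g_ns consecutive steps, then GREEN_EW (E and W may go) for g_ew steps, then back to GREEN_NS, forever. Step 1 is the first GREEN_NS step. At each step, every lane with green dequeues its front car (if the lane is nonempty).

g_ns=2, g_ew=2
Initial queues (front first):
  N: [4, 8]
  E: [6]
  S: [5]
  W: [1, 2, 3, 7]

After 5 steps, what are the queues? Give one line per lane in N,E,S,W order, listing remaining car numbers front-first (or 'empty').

Step 1 [NS]: N:car4-GO,E:wait,S:car5-GO,W:wait | queues: N=1 E=1 S=0 W=4
Step 2 [NS]: N:car8-GO,E:wait,S:empty,W:wait | queues: N=0 E=1 S=0 W=4
Step 3 [EW]: N:wait,E:car6-GO,S:wait,W:car1-GO | queues: N=0 E=0 S=0 W=3
Step 4 [EW]: N:wait,E:empty,S:wait,W:car2-GO | queues: N=0 E=0 S=0 W=2
Step 5 [NS]: N:empty,E:wait,S:empty,W:wait | queues: N=0 E=0 S=0 W=2

N: empty
E: empty
S: empty
W: 3 7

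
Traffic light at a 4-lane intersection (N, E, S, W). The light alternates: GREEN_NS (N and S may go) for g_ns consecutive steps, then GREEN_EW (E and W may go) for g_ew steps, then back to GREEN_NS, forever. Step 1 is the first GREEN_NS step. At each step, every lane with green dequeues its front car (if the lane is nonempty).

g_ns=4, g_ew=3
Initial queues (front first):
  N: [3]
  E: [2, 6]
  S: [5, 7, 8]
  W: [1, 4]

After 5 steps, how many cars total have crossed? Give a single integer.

Answer: 6

Derivation:
Step 1 [NS]: N:car3-GO,E:wait,S:car5-GO,W:wait | queues: N=0 E=2 S=2 W=2
Step 2 [NS]: N:empty,E:wait,S:car7-GO,W:wait | queues: N=0 E=2 S=1 W=2
Step 3 [NS]: N:empty,E:wait,S:car8-GO,W:wait | queues: N=0 E=2 S=0 W=2
Step 4 [NS]: N:empty,E:wait,S:empty,W:wait | queues: N=0 E=2 S=0 W=2
Step 5 [EW]: N:wait,E:car2-GO,S:wait,W:car1-GO | queues: N=0 E=1 S=0 W=1
Cars crossed by step 5: 6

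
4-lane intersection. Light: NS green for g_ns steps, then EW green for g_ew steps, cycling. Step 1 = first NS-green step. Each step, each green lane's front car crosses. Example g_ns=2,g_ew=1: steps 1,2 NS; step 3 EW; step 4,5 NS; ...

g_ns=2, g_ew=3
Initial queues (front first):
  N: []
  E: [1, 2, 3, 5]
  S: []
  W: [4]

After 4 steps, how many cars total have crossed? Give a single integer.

Answer: 3

Derivation:
Step 1 [NS]: N:empty,E:wait,S:empty,W:wait | queues: N=0 E=4 S=0 W=1
Step 2 [NS]: N:empty,E:wait,S:empty,W:wait | queues: N=0 E=4 S=0 W=1
Step 3 [EW]: N:wait,E:car1-GO,S:wait,W:car4-GO | queues: N=0 E=3 S=0 W=0
Step 4 [EW]: N:wait,E:car2-GO,S:wait,W:empty | queues: N=0 E=2 S=0 W=0
Cars crossed by step 4: 3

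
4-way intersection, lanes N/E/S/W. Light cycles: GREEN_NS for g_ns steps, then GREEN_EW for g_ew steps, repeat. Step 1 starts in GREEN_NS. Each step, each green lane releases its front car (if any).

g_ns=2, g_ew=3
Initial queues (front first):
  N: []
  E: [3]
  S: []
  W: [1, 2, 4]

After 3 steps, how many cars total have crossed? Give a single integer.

Answer: 2

Derivation:
Step 1 [NS]: N:empty,E:wait,S:empty,W:wait | queues: N=0 E=1 S=0 W=3
Step 2 [NS]: N:empty,E:wait,S:empty,W:wait | queues: N=0 E=1 S=0 W=3
Step 3 [EW]: N:wait,E:car3-GO,S:wait,W:car1-GO | queues: N=0 E=0 S=0 W=2
Cars crossed by step 3: 2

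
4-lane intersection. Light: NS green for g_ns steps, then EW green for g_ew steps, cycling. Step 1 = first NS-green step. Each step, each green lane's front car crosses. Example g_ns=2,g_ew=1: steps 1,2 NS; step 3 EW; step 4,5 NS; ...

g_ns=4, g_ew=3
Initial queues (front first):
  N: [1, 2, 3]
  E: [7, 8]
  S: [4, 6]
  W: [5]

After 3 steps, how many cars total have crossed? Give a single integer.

Answer: 5

Derivation:
Step 1 [NS]: N:car1-GO,E:wait,S:car4-GO,W:wait | queues: N=2 E=2 S=1 W=1
Step 2 [NS]: N:car2-GO,E:wait,S:car6-GO,W:wait | queues: N=1 E=2 S=0 W=1
Step 3 [NS]: N:car3-GO,E:wait,S:empty,W:wait | queues: N=0 E=2 S=0 W=1
Cars crossed by step 3: 5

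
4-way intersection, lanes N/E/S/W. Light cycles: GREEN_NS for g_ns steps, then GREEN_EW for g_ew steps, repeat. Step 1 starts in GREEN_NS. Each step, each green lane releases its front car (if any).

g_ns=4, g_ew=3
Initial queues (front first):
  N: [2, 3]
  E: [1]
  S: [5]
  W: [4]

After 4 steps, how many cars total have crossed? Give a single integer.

Answer: 3

Derivation:
Step 1 [NS]: N:car2-GO,E:wait,S:car5-GO,W:wait | queues: N=1 E=1 S=0 W=1
Step 2 [NS]: N:car3-GO,E:wait,S:empty,W:wait | queues: N=0 E=1 S=0 W=1
Step 3 [NS]: N:empty,E:wait,S:empty,W:wait | queues: N=0 E=1 S=0 W=1
Step 4 [NS]: N:empty,E:wait,S:empty,W:wait | queues: N=0 E=1 S=0 W=1
Cars crossed by step 4: 3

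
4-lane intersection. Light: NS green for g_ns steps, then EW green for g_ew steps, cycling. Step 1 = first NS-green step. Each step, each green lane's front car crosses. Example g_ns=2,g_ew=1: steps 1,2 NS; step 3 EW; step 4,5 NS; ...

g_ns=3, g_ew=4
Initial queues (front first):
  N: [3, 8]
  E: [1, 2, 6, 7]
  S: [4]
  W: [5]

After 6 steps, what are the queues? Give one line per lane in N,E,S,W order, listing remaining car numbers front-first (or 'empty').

Step 1 [NS]: N:car3-GO,E:wait,S:car4-GO,W:wait | queues: N=1 E=4 S=0 W=1
Step 2 [NS]: N:car8-GO,E:wait,S:empty,W:wait | queues: N=0 E=4 S=0 W=1
Step 3 [NS]: N:empty,E:wait,S:empty,W:wait | queues: N=0 E=4 S=0 W=1
Step 4 [EW]: N:wait,E:car1-GO,S:wait,W:car5-GO | queues: N=0 E=3 S=0 W=0
Step 5 [EW]: N:wait,E:car2-GO,S:wait,W:empty | queues: N=0 E=2 S=0 W=0
Step 6 [EW]: N:wait,E:car6-GO,S:wait,W:empty | queues: N=0 E=1 S=0 W=0

N: empty
E: 7
S: empty
W: empty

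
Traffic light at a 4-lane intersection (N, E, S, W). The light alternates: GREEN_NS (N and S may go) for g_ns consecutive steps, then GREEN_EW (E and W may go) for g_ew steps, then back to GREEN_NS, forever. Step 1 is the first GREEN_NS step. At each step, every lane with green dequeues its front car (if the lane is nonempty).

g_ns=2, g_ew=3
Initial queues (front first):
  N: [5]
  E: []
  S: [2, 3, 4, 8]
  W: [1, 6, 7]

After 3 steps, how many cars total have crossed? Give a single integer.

Answer: 4

Derivation:
Step 1 [NS]: N:car5-GO,E:wait,S:car2-GO,W:wait | queues: N=0 E=0 S=3 W=3
Step 2 [NS]: N:empty,E:wait,S:car3-GO,W:wait | queues: N=0 E=0 S=2 W=3
Step 3 [EW]: N:wait,E:empty,S:wait,W:car1-GO | queues: N=0 E=0 S=2 W=2
Cars crossed by step 3: 4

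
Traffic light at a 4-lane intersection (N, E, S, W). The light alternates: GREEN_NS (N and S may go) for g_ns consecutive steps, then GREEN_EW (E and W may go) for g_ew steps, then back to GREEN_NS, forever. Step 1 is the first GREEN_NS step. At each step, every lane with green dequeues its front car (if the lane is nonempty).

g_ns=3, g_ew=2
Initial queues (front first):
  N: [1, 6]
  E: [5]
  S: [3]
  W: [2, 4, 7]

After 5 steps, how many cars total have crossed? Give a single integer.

Answer: 6

Derivation:
Step 1 [NS]: N:car1-GO,E:wait,S:car3-GO,W:wait | queues: N=1 E=1 S=0 W=3
Step 2 [NS]: N:car6-GO,E:wait,S:empty,W:wait | queues: N=0 E=1 S=0 W=3
Step 3 [NS]: N:empty,E:wait,S:empty,W:wait | queues: N=0 E=1 S=0 W=3
Step 4 [EW]: N:wait,E:car5-GO,S:wait,W:car2-GO | queues: N=0 E=0 S=0 W=2
Step 5 [EW]: N:wait,E:empty,S:wait,W:car4-GO | queues: N=0 E=0 S=0 W=1
Cars crossed by step 5: 6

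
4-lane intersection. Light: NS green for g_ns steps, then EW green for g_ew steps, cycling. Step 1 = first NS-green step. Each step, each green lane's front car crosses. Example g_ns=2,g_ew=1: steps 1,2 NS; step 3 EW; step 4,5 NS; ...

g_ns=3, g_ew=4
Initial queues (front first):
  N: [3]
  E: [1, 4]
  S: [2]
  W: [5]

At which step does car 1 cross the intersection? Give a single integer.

Step 1 [NS]: N:car3-GO,E:wait,S:car2-GO,W:wait | queues: N=0 E=2 S=0 W=1
Step 2 [NS]: N:empty,E:wait,S:empty,W:wait | queues: N=0 E=2 S=0 W=1
Step 3 [NS]: N:empty,E:wait,S:empty,W:wait | queues: N=0 E=2 S=0 W=1
Step 4 [EW]: N:wait,E:car1-GO,S:wait,W:car5-GO | queues: N=0 E=1 S=0 W=0
Step 5 [EW]: N:wait,E:car4-GO,S:wait,W:empty | queues: N=0 E=0 S=0 W=0
Car 1 crosses at step 4

4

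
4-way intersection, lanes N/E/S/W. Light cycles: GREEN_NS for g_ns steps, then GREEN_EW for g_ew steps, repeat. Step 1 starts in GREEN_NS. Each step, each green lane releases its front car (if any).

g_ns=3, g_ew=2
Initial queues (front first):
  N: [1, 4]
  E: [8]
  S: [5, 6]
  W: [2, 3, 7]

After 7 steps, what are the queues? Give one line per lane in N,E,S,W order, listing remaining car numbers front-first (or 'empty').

Step 1 [NS]: N:car1-GO,E:wait,S:car5-GO,W:wait | queues: N=1 E=1 S=1 W=3
Step 2 [NS]: N:car4-GO,E:wait,S:car6-GO,W:wait | queues: N=0 E=1 S=0 W=3
Step 3 [NS]: N:empty,E:wait,S:empty,W:wait | queues: N=0 E=1 S=0 W=3
Step 4 [EW]: N:wait,E:car8-GO,S:wait,W:car2-GO | queues: N=0 E=0 S=0 W=2
Step 5 [EW]: N:wait,E:empty,S:wait,W:car3-GO | queues: N=0 E=0 S=0 W=1
Step 6 [NS]: N:empty,E:wait,S:empty,W:wait | queues: N=0 E=0 S=0 W=1
Step 7 [NS]: N:empty,E:wait,S:empty,W:wait | queues: N=0 E=0 S=0 W=1

N: empty
E: empty
S: empty
W: 7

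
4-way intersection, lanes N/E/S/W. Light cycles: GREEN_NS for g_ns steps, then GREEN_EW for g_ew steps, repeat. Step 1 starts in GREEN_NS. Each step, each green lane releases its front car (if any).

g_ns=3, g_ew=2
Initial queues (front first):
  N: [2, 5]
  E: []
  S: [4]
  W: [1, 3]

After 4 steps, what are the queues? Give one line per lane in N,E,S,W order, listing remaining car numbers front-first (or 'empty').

Step 1 [NS]: N:car2-GO,E:wait,S:car4-GO,W:wait | queues: N=1 E=0 S=0 W=2
Step 2 [NS]: N:car5-GO,E:wait,S:empty,W:wait | queues: N=0 E=0 S=0 W=2
Step 3 [NS]: N:empty,E:wait,S:empty,W:wait | queues: N=0 E=0 S=0 W=2
Step 4 [EW]: N:wait,E:empty,S:wait,W:car1-GO | queues: N=0 E=0 S=0 W=1

N: empty
E: empty
S: empty
W: 3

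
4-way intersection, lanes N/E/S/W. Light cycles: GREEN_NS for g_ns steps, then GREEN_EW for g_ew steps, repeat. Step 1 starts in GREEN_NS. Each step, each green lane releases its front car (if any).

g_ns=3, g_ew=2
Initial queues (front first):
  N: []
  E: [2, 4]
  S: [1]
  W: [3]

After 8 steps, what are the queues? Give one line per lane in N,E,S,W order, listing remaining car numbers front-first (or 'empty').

Step 1 [NS]: N:empty,E:wait,S:car1-GO,W:wait | queues: N=0 E=2 S=0 W=1
Step 2 [NS]: N:empty,E:wait,S:empty,W:wait | queues: N=0 E=2 S=0 W=1
Step 3 [NS]: N:empty,E:wait,S:empty,W:wait | queues: N=0 E=2 S=0 W=1
Step 4 [EW]: N:wait,E:car2-GO,S:wait,W:car3-GO | queues: N=0 E=1 S=0 W=0
Step 5 [EW]: N:wait,E:car4-GO,S:wait,W:empty | queues: N=0 E=0 S=0 W=0

N: empty
E: empty
S: empty
W: empty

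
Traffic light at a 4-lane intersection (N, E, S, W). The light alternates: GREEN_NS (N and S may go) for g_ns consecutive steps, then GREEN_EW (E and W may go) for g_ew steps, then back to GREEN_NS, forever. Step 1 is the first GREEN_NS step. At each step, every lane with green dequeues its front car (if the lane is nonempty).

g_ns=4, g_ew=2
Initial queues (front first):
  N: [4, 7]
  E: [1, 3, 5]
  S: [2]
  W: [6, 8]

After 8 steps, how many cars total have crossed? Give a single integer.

Answer: 7

Derivation:
Step 1 [NS]: N:car4-GO,E:wait,S:car2-GO,W:wait | queues: N=1 E=3 S=0 W=2
Step 2 [NS]: N:car7-GO,E:wait,S:empty,W:wait | queues: N=0 E=3 S=0 W=2
Step 3 [NS]: N:empty,E:wait,S:empty,W:wait | queues: N=0 E=3 S=0 W=2
Step 4 [NS]: N:empty,E:wait,S:empty,W:wait | queues: N=0 E=3 S=0 W=2
Step 5 [EW]: N:wait,E:car1-GO,S:wait,W:car6-GO | queues: N=0 E=2 S=0 W=1
Step 6 [EW]: N:wait,E:car3-GO,S:wait,W:car8-GO | queues: N=0 E=1 S=0 W=0
Step 7 [NS]: N:empty,E:wait,S:empty,W:wait | queues: N=0 E=1 S=0 W=0
Step 8 [NS]: N:empty,E:wait,S:empty,W:wait | queues: N=0 E=1 S=0 W=0
Cars crossed by step 8: 7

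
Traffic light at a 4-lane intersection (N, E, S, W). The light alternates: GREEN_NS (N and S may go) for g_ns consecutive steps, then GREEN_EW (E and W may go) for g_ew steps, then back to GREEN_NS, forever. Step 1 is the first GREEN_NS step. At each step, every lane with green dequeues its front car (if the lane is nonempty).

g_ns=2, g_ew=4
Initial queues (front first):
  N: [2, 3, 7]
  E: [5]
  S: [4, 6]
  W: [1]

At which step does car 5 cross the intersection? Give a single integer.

Step 1 [NS]: N:car2-GO,E:wait,S:car4-GO,W:wait | queues: N=2 E=1 S=1 W=1
Step 2 [NS]: N:car3-GO,E:wait,S:car6-GO,W:wait | queues: N=1 E=1 S=0 W=1
Step 3 [EW]: N:wait,E:car5-GO,S:wait,W:car1-GO | queues: N=1 E=0 S=0 W=0
Step 4 [EW]: N:wait,E:empty,S:wait,W:empty | queues: N=1 E=0 S=0 W=0
Step 5 [EW]: N:wait,E:empty,S:wait,W:empty | queues: N=1 E=0 S=0 W=0
Step 6 [EW]: N:wait,E:empty,S:wait,W:empty | queues: N=1 E=0 S=0 W=0
Step 7 [NS]: N:car7-GO,E:wait,S:empty,W:wait | queues: N=0 E=0 S=0 W=0
Car 5 crosses at step 3

3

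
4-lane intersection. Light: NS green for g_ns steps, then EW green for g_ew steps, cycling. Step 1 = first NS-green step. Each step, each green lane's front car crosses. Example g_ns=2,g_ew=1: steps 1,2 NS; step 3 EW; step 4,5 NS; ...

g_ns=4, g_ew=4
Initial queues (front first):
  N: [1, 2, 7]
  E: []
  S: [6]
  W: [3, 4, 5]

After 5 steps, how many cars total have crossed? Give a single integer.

Step 1 [NS]: N:car1-GO,E:wait,S:car6-GO,W:wait | queues: N=2 E=0 S=0 W=3
Step 2 [NS]: N:car2-GO,E:wait,S:empty,W:wait | queues: N=1 E=0 S=0 W=3
Step 3 [NS]: N:car7-GO,E:wait,S:empty,W:wait | queues: N=0 E=0 S=0 W=3
Step 4 [NS]: N:empty,E:wait,S:empty,W:wait | queues: N=0 E=0 S=0 W=3
Step 5 [EW]: N:wait,E:empty,S:wait,W:car3-GO | queues: N=0 E=0 S=0 W=2
Cars crossed by step 5: 5

Answer: 5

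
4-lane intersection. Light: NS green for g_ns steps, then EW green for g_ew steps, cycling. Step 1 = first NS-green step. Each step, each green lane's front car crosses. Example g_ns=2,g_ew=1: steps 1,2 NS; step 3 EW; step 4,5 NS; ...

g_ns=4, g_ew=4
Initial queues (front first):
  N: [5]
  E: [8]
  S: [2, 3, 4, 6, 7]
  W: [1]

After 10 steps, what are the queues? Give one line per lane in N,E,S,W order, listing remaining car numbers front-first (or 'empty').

Step 1 [NS]: N:car5-GO,E:wait,S:car2-GO,W:wait | queues: N=0 E=1 S=4 W=1
Step 2 [NS]: N:empty,E:wait,S:car3-GO,W:wait | queues: N=0 E=1 S=3 W=1
Step 3 [NS]: N:empty,E:wait,S:car4-GO,W:wait | queues: N=0 E=1 S=2 W=1
Step 4 [NS]: N:empty,E:wait,S:car6-GO,W:wait | queues: N=0 E=1 S=1 W=1
Step 5 [EW]: N:wait,E:car8-GO,S:wait,W:car1-GO | queues: N=0 E=0 S=1 W=0
Step 6 [EW]: N:wait,E:empty,S:wait,W:empty | queues: N=0 E=0 S=1 W=0
Step 7 [EW]: N:wait,E:empty,S:wait,W:empty | queues: N=0 E=0 S=1 W=0
Step 8 [EW]: N:wait,E:empty,S:wait,W:empty | queues: N=0 E=0 S=1 W=0
Step 9 [NS]: N:empty,E:wait,S:car7-GO,W:wait | queues: N=0 E=0 S=0 W=0

N: empty
E: empty
S: empty
W: empty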